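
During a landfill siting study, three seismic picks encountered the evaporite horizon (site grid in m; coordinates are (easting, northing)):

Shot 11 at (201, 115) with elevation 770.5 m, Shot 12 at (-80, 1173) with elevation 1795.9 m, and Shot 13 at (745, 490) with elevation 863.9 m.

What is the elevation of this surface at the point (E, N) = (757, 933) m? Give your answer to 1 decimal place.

1238.8 m

Two edge vectors: Shot 11→Shot 12 = (-281, 1058, 1025.4), Shot 11→Shot 13 = (544, 375, 93.4).
Normal n = (Shot 11→Shot 12) × (Shot 11→Shot 13) = (-285707.8, 584063, -680927).
So ∂z/∂E = −n_x/n_z = −0.419587 and ∂z/∂N = −n_y/n_z = 0.857747.
Intercept c from Shot 11: 770.5 + 84.34 − 98.64 = 756.20.
At (757, 933): z = −317.6 + 800.3 + 756.20 = 1238.8 m.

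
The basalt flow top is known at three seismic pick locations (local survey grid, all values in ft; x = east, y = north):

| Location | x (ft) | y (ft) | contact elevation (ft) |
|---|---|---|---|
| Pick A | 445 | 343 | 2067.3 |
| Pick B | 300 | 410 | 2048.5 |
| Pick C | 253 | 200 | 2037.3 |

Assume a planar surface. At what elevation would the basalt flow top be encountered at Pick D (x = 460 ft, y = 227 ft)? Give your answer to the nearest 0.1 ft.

Two edge vectors: Pick A→Pick B = (-145, 67, -18.8), Pick A→Pick C = (-192, -143, -30).
Normal n = (Pick A→Pick B) × (Pick A→Pick C) = (-4698.4, -740.4, 33599).
So ∂z/∂x = −n_x/n_z = 0.13984 and ∂z/∂y = −n_y/n_z = 0.02204.
Intercept c from Pick A: 2067.3 − 62.23 − 7.56 = 1997.51.
At (460, 227): z = 64.3 + 5.0 + 1997.51 = 2066.8 ft.

2066.8 ft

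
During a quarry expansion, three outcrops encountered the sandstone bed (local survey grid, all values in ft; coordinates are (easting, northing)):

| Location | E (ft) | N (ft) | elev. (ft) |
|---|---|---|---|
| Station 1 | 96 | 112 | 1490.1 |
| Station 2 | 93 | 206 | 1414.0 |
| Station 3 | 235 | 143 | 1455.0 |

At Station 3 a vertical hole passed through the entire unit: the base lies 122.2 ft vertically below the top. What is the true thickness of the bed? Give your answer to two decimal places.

Two edge vectors: Station 1→Station 2 = (-3, 94, -76.1), Station 1→Station 3 = (139, 31, -35.1).
Normal n = (Station 1→Station 2) × (Station 1→Station 3) = (-940.3, -10683.2, -13159).
So ∂z/∂E = −n_x/n_z = −0.07146 and ∂z/∂N = −n_y/n_z = −0.81186.
|∇z| = √(a²+b²) = 0.81499, so dip δ = arctan(0.81499) = 39.18°.
True thickness = vertical thickness × cos δ = 122.2 × cos 39.18° = 94.73 ft.

94.73 ft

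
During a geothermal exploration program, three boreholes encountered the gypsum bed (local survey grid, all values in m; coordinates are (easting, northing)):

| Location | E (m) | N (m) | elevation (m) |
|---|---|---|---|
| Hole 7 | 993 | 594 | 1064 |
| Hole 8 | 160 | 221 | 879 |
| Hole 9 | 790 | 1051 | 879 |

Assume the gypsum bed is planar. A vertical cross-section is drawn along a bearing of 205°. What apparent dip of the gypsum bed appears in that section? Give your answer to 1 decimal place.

Let the plane be z = a·E + b·N + c.
Hole 8−Hole 7: −833a − 373b = −185;  Hole 9−Hole 7: −203a + 457b = −185.
Solving gives a = 0.33644, b = −0.25537.
Unit vector along 205° is (sin 205°, cos 205°) = (-0.4226, -0.9063).
Slope in that direction = a·(-0.4226) + b·(-0.9063) = 0.08926.
Apparent dip = arctan|0.08926| = 5.1° (true dip is 22.9°, so apparent ≤ true as expected).

5.1°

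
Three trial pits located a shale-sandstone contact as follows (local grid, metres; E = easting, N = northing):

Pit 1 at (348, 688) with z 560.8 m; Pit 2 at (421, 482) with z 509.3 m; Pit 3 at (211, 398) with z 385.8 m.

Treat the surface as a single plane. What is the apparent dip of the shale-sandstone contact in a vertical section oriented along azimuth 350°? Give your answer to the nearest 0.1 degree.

17.8°

Let the plane be z = a·E + b·N + c.
Pit 2−Pit 1: 73a − 206b = −51.5;  Pit 3−Pit 1: −137a − 290b = −175.
Solving gives a = 0.42750, b = 0.40149.
Unit vector along 350° is (sin 350°, cos 350°) = (-0.1736, 0.9848).
Slope in that direction = a·(-0.1736) + b·(0.9848) = 0.32116.
Apparent dip = arctan|0.32116| = 17.8° (true dip is 30.4°, so apparent ≤ true as expected).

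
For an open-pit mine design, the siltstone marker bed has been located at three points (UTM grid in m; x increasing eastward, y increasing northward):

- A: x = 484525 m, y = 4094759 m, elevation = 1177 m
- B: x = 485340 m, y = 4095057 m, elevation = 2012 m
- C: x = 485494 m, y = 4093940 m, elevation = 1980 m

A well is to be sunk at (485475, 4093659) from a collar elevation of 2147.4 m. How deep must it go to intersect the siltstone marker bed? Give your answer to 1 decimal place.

231.2 m

Let the plane be z = a·x + b·y + c.
B−A: 815a + 298b = 835;  C−A: 969a − 819b = 803.
Solving gives a = 0.965398061, b = 0.161746913.
Then c = 1177 − a·484525 − b·4094759 = −1128897.12.
At (485475, 4093659): z_contact = 468676.62 + 662136.70 − 1128897.12 = 1916.21 m.
Depth below ground = 2147.4 − 1916.21 = 231.2 m.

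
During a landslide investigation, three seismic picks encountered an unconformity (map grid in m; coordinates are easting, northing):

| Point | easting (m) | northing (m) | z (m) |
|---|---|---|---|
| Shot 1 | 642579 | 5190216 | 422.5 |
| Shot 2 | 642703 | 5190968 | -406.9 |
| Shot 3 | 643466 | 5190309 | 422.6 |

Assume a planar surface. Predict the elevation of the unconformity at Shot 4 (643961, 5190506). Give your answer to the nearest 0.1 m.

259.8 m

Two edge vectors: Shot 1→Shot 2 = (124, 752, -829.4), Shot 1→Shot 3 = (887, 93, 0.1).
Normal n = (Shot 1→Shot 2) × (Shot 1→Shot 3) = (77209.4, -735690.2, -655492).
So ∂z/∂easting = −n_x/n_z = 0.117788470 and ∂z/∂northing = −n_y/n_z = −1.122348099.
Intercept c from Shot 1: 422.5 − 75688.40 + 5825229.06 = 5749963.16.
At (643961, 5190506): z = 75851.2 − 5825554.5 + 5749963.16 = 259.8 m.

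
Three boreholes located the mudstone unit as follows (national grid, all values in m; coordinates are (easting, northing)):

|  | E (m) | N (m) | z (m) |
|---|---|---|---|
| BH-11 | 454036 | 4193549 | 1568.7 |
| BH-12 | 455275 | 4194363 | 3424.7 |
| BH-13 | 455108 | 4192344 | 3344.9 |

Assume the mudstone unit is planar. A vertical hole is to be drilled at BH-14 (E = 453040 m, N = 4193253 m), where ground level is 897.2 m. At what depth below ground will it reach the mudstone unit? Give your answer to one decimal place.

852.5 m

Two edge vectors: BH-11→BH-12 = (1239, 814, 1856), BH-11→BH-13 = (1072, -1205, 1776.2).
Normal n = (BH-11→BH-12) × (BH-11→BH-13) = (3682306.8, -211079.8, -2365603).
So ∂z/∂E = −n_x/n_z = 1.556603876 and ∂z/∂N = −n_y/n_z = −0.089228751.
Intercept c from BH-11: 1568.7 − 706754.20 + 374185.14 = −331000.36.
At (453040, 4193253): z_contact = 705203.82 − 374158.73 − 331000.36 = 44.73 m.
Depth below ground = 897.2 − 44.73 = 852.5 m.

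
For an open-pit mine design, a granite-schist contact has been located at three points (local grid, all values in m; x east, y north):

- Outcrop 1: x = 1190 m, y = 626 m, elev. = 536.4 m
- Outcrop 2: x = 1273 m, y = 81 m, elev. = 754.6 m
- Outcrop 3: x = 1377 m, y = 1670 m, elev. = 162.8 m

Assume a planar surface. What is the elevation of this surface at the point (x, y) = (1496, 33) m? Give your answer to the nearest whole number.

801 m

Two edge vectors: Outcrop 1→Outcrop 2 = (83, -545, 218.2), Outcrop 1→Outcrop 3 = (187, 1044, -373.6).
Normal n = (Outcrop 1→Outcrop 2) × (Outcrop 1→Outcrop 3) = (-24188.8, 71812.2, 188567).
So ∂z/∂x = −n_x/n_z = 0.12828 and ∂z/∂y = −n_y/n_z = −0.38083.
Intercept c from Outcrop 1: 536.4 − 152.65 + 238.40 = 622.15.
At (1496, 33): z = 191.9 − 12.6 + 622.15 = 801.5 m.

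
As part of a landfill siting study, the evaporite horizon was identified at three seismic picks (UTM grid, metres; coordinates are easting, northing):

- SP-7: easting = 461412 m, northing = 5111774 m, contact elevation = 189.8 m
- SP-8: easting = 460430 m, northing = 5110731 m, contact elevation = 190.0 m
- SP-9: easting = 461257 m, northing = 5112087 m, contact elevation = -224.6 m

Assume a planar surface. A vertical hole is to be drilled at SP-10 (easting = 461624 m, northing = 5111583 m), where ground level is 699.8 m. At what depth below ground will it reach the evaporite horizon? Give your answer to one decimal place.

Two edge vectors: SP-7→SP-8 = (-982, -1043, 0.2), SP-7→SP-9 = (-155, 313, -414.4).
Normal n = (SP-7→SP-8) × (SP-7→SP-9) = (432156.6, -406971.8, -469031).
So ∂z/∂easting = −n_x/n_z = 0.921381742 and ∂z/∂northing = −n_y/n_z = −0.867686358.
Intercept c from SP-7: 189.8 − 425136.59 + 4435416.56 = 4010469.77.
At (461624, 5111583): z_contact = 425331.93 − 4435250.83 + 4010469.77 = 550.86 m.
Depth below ground = 699.8 − 550.86 = 148.9 m.

148.9 m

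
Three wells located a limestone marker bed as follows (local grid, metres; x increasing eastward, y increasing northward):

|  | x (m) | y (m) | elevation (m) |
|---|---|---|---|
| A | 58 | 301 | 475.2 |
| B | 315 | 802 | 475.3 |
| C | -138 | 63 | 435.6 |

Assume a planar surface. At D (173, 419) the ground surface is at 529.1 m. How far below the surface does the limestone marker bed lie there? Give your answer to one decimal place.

24.7 m

Two edge vectors: A→B = (257, 501, 0.1), A→C = (-196, -238, -39.6).
Normal n = (A→B) × (A→C) = (-19815.8, 10157.6, 37030).
So ∂z/∂x = −n_x/n_z = 0.53513 and ∂z/∂y = −n_y/n_z = −0.27431.
Intercept c from A: 475.2 − 31.04 + 82.57 = 526.73.
At (173, 419): z_contact = 92.58 − 114.93 + 526.73 = 504.37 m.
Depth below ground = 529.1 − 504.37 = 24.7 m.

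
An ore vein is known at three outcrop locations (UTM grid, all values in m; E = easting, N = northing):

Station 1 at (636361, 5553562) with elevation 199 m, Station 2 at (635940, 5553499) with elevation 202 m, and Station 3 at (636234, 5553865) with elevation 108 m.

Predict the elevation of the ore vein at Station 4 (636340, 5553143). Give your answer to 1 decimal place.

317.8 m

Two edge vectors: Station 1→Station 2 = (-421, -63, 3), Station 1→Station 3 = (-127, 303, -91).
Normal n = (Station 1→Station 2) × (Station 1→Station 3) = (4824, -38692, -135564).
So ∂z/∂E = −n_x/n_z = 0.035584668 and ∂z/∂N = −n_y/n_z = −0.285415007.
Intercept c from Station 1: 199 − 22644.70 + 1585069.94 = 1562624.24.
At (636340, 5553143): z = 22643.9 − 1584950.3 + 1562624.24 = 317.8 m.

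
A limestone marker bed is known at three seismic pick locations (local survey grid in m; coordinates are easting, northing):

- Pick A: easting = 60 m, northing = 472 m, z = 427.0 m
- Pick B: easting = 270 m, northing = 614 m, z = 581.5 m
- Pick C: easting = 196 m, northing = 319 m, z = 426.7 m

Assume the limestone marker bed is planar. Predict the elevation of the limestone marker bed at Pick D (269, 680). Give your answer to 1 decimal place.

Two edge vectors: Pick A→Pick B = (210, 142, 154.5), Pick A→Pick C = (136, -153, -0.3).
Normal n = (Pick A→Pick B) × (Pick A→Pick C) = (23595.9, 21075, -51442).
So ∂z/∂easting = −n_x/n_z = 0.45869 and ∂z/∂northing = −n_y/n_z = 0.40968.
Intercept c from Pick A: 427 − 27.52 − 193.37 = 206.11.
At (269, 680): z = 123.4 + 278.6 + 206.11 = 608.1 m.

608.1 m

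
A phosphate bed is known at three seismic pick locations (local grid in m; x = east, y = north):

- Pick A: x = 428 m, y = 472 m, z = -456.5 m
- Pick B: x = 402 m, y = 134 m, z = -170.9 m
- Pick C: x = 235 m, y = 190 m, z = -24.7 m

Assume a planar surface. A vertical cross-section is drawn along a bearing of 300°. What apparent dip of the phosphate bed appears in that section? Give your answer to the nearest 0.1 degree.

30.9°

Let the plane be z = a·x + b·y + c.
Pick B−Pick A: −26a − 338b = 285.6;  Pick C−Pick A: −193a − 282b = 431.8.
Solving gives a = −1.12965, b = −0.75807.
Unit vector along 300° is (sin 300°, cos 300°) = (-0.8660, 0.5000).
Slope in that direction = a·(-0.8660) + b·(0.5000) = 0.59927.
Apparent dip = arctan|0.59927| = 30.9° (true dip is 53.7°, so apparent ≤ true as expected).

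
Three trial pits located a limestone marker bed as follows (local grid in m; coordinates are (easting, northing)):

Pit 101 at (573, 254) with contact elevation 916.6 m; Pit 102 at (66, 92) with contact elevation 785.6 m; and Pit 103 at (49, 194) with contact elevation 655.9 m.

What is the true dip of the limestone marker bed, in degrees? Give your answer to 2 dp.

52.98°

Two edge vectors: Pit 101→Pit 102 = (-507, -162, -131), Pit 101→Pit 103 = (-524, -60, -260.7).
Normal n = (Pit 101→Pit 102) × (Pit 101→Pit 103) = (34373.4, -63530.9, -54468).
So ∂z/∂E = −n_x/n_z = 0.63108 and ∂z/∂N = −n_y/n_z = −1.16639.
Gradient magnitude |∇z| = √(a² + b²) = √(0.39826 + 1.36046) = 1.32617.
True dip = arctan(1.32617) = 52.98°, dipping toward NNW (azimuth ≈ 332°).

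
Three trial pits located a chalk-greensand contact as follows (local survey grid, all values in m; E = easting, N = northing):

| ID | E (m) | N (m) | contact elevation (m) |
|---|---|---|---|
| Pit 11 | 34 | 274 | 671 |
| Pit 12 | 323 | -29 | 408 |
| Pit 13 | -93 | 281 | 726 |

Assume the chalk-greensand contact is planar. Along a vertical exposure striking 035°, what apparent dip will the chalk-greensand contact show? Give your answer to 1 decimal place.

9.1°

Two edge vectors: Pit 11→Pit 12 = (289, -303, -263), Pit 11→Pit 13 = (-127, 7, 55).
Normal n = (Pit 11→Pit 12) × (Pit 11→Pit 13) = (-14824, 17506, -36458).
So ∂z/∂E = −n_x/n_z = −0.40660 and ∂z/∂N = −n_y/n_z = 0.48017.
Unit vector along 035° is (sin 35°, cos 35°) = (0.5736, 0.8192).
Slope in that direction = a·(0.5736) + b·(0.8192) = 0.16011.
Apparent dip = arctan|0.16011| = 9.1° (true dip is 32.2°, so apparent ≤ true as expected).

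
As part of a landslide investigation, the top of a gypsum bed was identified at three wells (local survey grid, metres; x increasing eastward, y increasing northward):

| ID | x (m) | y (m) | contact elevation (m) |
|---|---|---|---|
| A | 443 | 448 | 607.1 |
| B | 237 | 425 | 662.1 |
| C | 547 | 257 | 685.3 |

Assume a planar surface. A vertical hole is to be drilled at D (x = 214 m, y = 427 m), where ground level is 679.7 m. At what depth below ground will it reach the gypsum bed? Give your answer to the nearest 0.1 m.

13.8 m

Two edge vectors: A→B = (-206, -23, 55), A→C = (104, -191, 78.2).
Normal n = (A→B) × (A→C) = (8706.4, 21829.2, 41738).
So ∂z/∂x = −n_x/n_z = −0.20860 and ∂z/∂y = −n_y/n_z = −0.52301.
Intercept c from A: 607.1 + 92.41 + 234.31 = 933.81.
At (214, 427): z_contact = −44.64 − 223.32 + 933.81 = 665.85 m.
Depth below ground = 679.7 − 665.85 = 13.8 m.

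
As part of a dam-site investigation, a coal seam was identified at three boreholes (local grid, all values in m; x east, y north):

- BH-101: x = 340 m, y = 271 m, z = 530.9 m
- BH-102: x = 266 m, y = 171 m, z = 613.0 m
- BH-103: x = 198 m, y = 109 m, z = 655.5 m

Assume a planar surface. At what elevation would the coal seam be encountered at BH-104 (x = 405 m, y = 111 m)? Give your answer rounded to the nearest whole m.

Let the plane be z = a·x + b·y + c.
BH-102−BH-101: −74a − 100b = 82.1;  BH-103−BH-101: −142a − 162b = 124.6.
Solving gives a = 0.37984, b = −1.10208.
Then c = 530.9 − a·340 − b·271 = 700.42.
At (405, 111): z = 153.8 − 122.3 + 700.42 = 731.9 m.

732 m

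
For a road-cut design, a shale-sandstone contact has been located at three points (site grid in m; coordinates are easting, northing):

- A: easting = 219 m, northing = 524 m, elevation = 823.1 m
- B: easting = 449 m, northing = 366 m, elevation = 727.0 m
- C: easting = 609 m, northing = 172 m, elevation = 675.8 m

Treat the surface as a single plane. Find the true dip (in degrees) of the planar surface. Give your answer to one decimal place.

30.0°

Let the plane be z = a·easting + b·northing + c.
B−A: 230a − 158b = −96.1;  C−A: 390a − 352b = −147.3.
Solving gives a = −0.54570, b = −0.18614.
Gradient magnitude |∇z| = √(a² + b²) = √(0.29779 + 0.03465) = 0.57657.
True dip = arctan(0.57657) = 30.0°, dipping toward ENE (azimuth ≈ 071°).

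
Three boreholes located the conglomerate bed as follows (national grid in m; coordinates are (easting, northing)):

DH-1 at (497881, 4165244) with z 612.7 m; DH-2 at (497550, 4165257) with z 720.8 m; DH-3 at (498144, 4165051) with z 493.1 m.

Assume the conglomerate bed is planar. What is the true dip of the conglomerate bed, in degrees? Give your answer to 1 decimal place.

20.2°

Let the plane be z = a·E + b·N + c.
DH-2−DH-1: −331a + 13b = 108.1;  DH-3−DH-1: 263a − 193b = −119.6.
Solving gives a = −0.31934, b = 0.18453.
Gradient magnitude |∇z| = √(a² + b²) = √(0.10198 + 0.03405) = 0.36882.
True dip = arctan(0.36882) = 20.2°, dipping toward ESE (azimuth ≈ 120°).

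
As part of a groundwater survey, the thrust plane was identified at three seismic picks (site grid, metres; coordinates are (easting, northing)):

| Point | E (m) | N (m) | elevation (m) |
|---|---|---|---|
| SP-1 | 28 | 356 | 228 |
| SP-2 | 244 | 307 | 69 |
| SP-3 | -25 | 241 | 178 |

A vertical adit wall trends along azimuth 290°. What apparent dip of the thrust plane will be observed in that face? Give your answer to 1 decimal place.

38.0°

Let the plane be z = a·E + b·N + c.
SP-2−SP-1: 216a − 49b = −159;  SP-3−SP-1: −53a − 115b = −50.
Solving gives a = −0.57714, b = 0.70077.
Unit vector along 290° is (sin 290°, cos 290°) = (-0.9397, 0.3420).
Slope in that direction = a·(-0.9397) + b·(0.3420) = 0.78201.
Apparent dip = arctan|0.78201| = 38.0° (true dip is 42.2°, so apparent ≤ true as expected).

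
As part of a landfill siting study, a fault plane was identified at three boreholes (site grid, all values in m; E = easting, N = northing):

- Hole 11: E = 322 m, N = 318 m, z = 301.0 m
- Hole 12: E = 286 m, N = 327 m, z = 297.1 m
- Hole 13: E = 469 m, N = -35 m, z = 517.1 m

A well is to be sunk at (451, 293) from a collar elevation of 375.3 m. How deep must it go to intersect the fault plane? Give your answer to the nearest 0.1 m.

Let the plane be z = a·E + b·N + c.
Hole 12−Hole 11: −36a + 9b = −3.9;  Hole 13−Hole 11: 147a − 353b = 216.1.
Solving gives a = −0.04991, b = −0.63296.
Then c = 301 − a·322 − b·318 = 518.35.
At (451, 293): z_contact = −22.51 − 185.46 + 518.35 = 310.39 m.
Depth below ground = 375.3 − 310.39 = 64.9 m.

64.9 m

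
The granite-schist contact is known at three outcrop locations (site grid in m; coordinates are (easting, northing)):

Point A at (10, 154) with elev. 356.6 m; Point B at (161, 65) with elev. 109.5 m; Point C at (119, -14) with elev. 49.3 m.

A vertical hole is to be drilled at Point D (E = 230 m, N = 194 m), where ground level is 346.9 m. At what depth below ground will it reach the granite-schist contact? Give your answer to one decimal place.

139.5 m

Two edge vectors: Point A→Point B = (151, -89, -247.1), Point A→Point C = (109, -168, -307.3).
Normal n = (Point A→Point B) × (Point A→Point C) = (-14163.1, 19468.4, -15667).
So ∂z/∂E = −n_x/n_z = −0.90401 and ∂z/∂N = −n_y/n_z = 1.24264.
Intercept c from Point A: 356.6 + 9.04 − 191.37 = 174.27.
At (230, 194): z_contact = −207.92 + 241.07 + 174.27 = 207.42 m.
Depth below ground = 346.9 − 207.42 = 139.5 m.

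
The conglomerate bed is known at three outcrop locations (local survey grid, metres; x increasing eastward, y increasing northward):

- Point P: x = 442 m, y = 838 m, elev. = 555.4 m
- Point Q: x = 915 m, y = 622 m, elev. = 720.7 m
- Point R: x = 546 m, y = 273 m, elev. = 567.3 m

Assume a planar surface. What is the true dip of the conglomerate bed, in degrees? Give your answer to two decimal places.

20.51°

Two edge vectors: Point P→Point Q = (473, -216, 165.3), Point P→Point R = (104, -565, 11.9).
Normal n = (Point P→Point Q) × (Point P→Point R) = (90824.1, 11562.5, -244781).
So ∂z/∂x = −n_x/n_z = 0.37104 and ∂z/∂y = −n_y/n_z = 0.04724.
Gradient magnitude |∇z| = √(a² + b²) = √(0.13767 + 0.00223) = 0.37404.
True dip = arctan(0.37404) = 20.51°, dipping toward W (azimuth ≈ 263°).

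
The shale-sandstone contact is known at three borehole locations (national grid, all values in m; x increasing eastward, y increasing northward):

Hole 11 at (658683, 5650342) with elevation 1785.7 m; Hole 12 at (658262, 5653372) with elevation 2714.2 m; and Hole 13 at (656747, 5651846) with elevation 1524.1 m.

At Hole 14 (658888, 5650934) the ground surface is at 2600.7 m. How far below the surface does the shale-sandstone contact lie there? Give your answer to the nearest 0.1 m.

513.4 m

Two edge vectors: Hole 11→Hole 12 = (-421, 3030, 928.5), Hole 11→Hole 13 = (-1936, 1504, -261.6).
Normal n = (Hole 11→Hole 12) × (Hole 11→Hole 13) = (-2189112, -1907709.6, 5232896).
So ∂z/∂x = −n_x/n_z = 0.418336615 and ∂z/∂y = −n_y/n_z = 0.364560962.
Intercept c from Hole 11: 1785.7 − 275551.22 − 2059894.12 = −2333659.63.
At (658888, 5650934): z_contact = 275636.98 + 2060109.94 − 2333659.63 = 2087.28 m.
Depth below ground = 2600.7 − 2087.28 = 513.4 m.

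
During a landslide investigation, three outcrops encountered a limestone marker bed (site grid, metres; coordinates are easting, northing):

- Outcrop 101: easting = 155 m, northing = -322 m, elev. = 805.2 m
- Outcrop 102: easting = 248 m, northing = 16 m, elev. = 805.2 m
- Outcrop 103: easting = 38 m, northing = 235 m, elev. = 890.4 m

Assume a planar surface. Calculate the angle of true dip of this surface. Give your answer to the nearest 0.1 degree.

18.1°

Let the plane be z = a·easting + b·northing + c.
Outcrop 102−Outcrop 101: 93a + 338b = 0;  Outcrop 103−Outcrop 101: −117a + 557b = 85.2.
Solving gives a = −0.31526, b = 0.08674.
Gradient magnitude |∇z| = √(a² + b²) = √(0.09939 + 0.00752) = 0.32697.
True dip = arctan(0.32697) = 18.1°, dipping toward ESE (azimuth ≈ 105°).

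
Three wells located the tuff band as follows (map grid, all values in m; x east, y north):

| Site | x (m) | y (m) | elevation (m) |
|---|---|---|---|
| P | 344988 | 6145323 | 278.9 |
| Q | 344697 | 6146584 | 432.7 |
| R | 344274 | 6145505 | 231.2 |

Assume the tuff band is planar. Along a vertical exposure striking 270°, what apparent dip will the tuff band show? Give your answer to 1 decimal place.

Let the plane be z = a·x + b·y + c.
Q−P: −291a + 1261b = 153.8;  R−P: −714a + 182b = −47.7.
Solving gives a = 0.10401, b = 0.14597.
Unit vector along 270° is (sin 270°, cos 270°) = (-1.0000, -0.0000).
Slope in that direction = a·(-1.0000) + b·(-0.0000) = −0.10401.
Apparent dip = arctan|0.10401| = 5.9° (true dip is 10.2°, so apparent ≤ true as expected).

5.9°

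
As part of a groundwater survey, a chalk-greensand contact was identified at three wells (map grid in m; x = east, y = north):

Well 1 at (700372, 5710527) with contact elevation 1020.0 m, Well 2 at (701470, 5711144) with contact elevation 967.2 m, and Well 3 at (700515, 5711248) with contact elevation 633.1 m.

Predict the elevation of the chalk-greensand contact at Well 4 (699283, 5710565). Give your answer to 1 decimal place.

Let the plane be z = a·x + b·y + c.
Well 2−Well 1: 1098a + 617b = −52.8;  Well 3−Well 1: 143a + 721b = −386.9.
Solving gives a = 0.285244240, b = −0.593189912.
Then c = 1020 − a·700372 − b·5710527 = 3188669.93.
At (699283, 5710565): z = 199466.4 − 3387449.5 + 3188669.93 = 686.8 m.

686.8 m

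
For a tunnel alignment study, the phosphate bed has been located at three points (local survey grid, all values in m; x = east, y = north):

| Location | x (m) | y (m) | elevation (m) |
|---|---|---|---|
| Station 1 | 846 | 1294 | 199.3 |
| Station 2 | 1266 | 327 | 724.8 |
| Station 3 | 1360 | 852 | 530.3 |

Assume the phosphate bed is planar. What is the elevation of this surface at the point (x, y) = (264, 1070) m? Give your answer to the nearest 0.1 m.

129.5 m

Let the plane be z = a·x + b·y + c.
Station 2−Station 1: 420a − 967b = 525.5;  Station 3−Station 1: 514a − 442b = 331.
Solving gives a = 0.281974, b = −0.420963.
Then c = 199.3 − a·846 − b·1294 = 505.48.
At (264, 1070): z = 74.4 − 450.4 + 505.48 = 129.5 m.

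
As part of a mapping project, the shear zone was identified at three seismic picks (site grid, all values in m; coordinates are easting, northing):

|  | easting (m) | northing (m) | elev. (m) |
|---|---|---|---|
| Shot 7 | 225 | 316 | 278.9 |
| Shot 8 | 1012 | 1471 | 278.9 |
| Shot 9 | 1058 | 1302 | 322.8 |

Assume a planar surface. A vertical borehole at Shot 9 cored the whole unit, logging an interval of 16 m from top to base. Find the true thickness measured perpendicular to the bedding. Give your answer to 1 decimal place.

15.2 m

Let the plane be z = a·easting + b·northing + c.
Shot 8−Shot 7: 787a + 1155b = 0;  Shot 9−Shot 7: 833a + 986b = 43.9.
Solving gives a = 0.27241, b = −0.18562.
|∇z| = √(a²+b²) = 0.32964, so dip δ = arctan(0.32964) = 18.24°.
True thickness = vertical thickness × cos δ = 16 × cos 18.24° = 15.2 m.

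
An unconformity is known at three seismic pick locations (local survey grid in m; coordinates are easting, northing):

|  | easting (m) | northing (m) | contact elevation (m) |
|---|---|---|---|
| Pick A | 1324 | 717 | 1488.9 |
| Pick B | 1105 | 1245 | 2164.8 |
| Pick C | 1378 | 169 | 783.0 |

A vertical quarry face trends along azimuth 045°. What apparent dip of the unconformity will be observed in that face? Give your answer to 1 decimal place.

Two edge vectors: Pick A→Pick B = (-219, 528, 675.9), Pick A→Pick C = (54, -548, -705.9).
Normal n = (Pick A→Pick B) × (Pick A→Pick C) = (-2322, -118093.5, 91500).
So ∂z/∂easting = −n_x/n_z = 0.02538 and ∂z/∂northing = −n_y/n_z = 1.29064.
Unit vector along 045° is (sin 45°, cos 45°) = (0.7071, 0.7071).
Slope in that direction = a·(0.7071) + b·(0.7071) = 0.93056.
Apparent dip = arctan|0.93056| = 42.9° (true dip is 52.2°, so apparent ≤ true as expected).

42.9°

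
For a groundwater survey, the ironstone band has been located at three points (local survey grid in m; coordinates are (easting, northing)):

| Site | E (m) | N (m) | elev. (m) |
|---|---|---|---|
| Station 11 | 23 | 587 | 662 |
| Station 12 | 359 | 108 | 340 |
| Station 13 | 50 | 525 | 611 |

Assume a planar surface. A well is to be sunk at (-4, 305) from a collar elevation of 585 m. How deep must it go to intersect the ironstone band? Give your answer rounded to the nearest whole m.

240 m

Two edge vectors: Station 11→Station 12 = (336, -479, -322), Station 11→Station 13 = (27, -62, -51).
Normal n = (Station 11→Station 12) × (Station 11→Station 13) = (4465, 8442, -7899).
So ∂z/∂E = −n_x/n_z = 0.56526 and ∂z/∂N = −n_y/n_z = 1.06874.
Intercept c from Station 11: 662 − 13.00 − 627.35 = 21.65.
At (-4, 305): z_contact = −2.3 + 326.0 + 21.65 = 345.4 m.
Depth below ground = 585 − 345.4 = 240 m.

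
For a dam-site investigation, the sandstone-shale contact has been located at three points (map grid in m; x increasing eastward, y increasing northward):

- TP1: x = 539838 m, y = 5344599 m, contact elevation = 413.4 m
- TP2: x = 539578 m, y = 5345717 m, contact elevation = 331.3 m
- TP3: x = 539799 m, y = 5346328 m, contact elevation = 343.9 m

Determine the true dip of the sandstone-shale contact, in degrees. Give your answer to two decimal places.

9.23°

Let the plane be z = a·x + b·y + c.
TP2−TP1: −260a + 1118b = −82.1;  TP3−TP1: −39a + 1729b = −69.5.
Solving gives a = 0.15828, b = −0.03663.
Gradient magnitude |∇z| = √(a² + b²) = √(0.02505 + 0.00134) = 0.16246.
True dip = arctan(0.16246) = 9.23°, dipping toward WNW (azimuth ≈ 283°).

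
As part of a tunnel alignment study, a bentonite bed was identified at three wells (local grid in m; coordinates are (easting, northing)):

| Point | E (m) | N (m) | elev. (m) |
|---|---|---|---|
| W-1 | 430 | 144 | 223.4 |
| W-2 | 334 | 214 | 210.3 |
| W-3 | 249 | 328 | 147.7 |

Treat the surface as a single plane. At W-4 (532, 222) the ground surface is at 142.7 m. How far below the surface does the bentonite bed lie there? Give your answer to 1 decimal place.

54.8 m

Two edge vectors: W-1→W-2 = (-96, 70, -13.1), W-1→W-3 = (-181, 184, -75.7).
Normal n = (W-1→W-2) × (W-1→W-3) = (-2888.6, -4896.1, -4994).
So ∂z/∂E = −n_x/n_z = −0.57841 and ∂z/∂N = −n_y/n_z = −0.98040.
Intercept c from W-1: 223.4 + 248.72 + 141.18 = 613.30.
At (532, 222): z_contact = −307.72 − 217.65 + 613.30 = 87.93 m.
Depth below ground = 142.7 − 87.93 = 54.8 m.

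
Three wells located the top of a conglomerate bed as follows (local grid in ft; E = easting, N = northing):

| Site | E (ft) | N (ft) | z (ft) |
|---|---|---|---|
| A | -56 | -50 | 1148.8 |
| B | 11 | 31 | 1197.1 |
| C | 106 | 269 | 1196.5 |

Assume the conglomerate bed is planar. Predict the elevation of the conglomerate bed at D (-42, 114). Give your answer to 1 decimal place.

1076.4 ft

Two edge vectors: A→B = (67, 81, 48.3), A→C = (162, 319, 47.7).
Normal n = (A→B) × (A→C) = (-11544, 4628.7, 8251).
So ∂z/∂E = −n_x/n_z = 1.39910 and ∂z/∂N = −n_y/n_z = −0.56099.
Intercept c from A: 1148.8 + 78.35 − 28.05 = 1199.10.
At (-42, 114): z = −58.8 − 64.0 + 1199.10 = 1076.4 ft.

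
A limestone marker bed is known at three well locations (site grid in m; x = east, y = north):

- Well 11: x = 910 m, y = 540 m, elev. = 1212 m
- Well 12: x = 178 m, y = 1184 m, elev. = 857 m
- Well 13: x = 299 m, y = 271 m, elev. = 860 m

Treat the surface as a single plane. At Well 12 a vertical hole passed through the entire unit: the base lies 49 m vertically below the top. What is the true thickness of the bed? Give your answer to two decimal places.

42.93 m

Two edge vectors: Well 11→Well 12 = (-732, 644, -355), Well 11→Well 13 = (-611, -269, -352).
Normal n = (Well 11→Well 12) × (Well 11→Well 13) = (-322183, -40759, 590392).
So ∂z/∂x = −n_x/n_z = 0.54571 and ∂z/∂y = −n_y/n_z = 0.06904.
|∇z| = √(a²+b²) = 0.55006, so dip δ = arctan(0.55006) = 28.81°.
True thickness = vertical thickness × cos δ = 49 × cos 28.81° = 42.93 m.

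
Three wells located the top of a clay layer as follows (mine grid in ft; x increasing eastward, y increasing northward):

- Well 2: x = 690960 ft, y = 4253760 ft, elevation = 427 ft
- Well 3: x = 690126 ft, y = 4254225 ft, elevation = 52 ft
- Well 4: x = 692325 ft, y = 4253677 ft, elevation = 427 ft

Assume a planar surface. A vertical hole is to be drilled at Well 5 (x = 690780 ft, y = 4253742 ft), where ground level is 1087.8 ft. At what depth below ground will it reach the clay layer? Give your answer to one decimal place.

Two edge vectors: Well 2→Well 3 = (-834, 465, -375), Well 2→Well 4 = (1365, -83, 0).
Normal n = (Well 2→Well 3) × (Well 2→Well 4) = (-31125, -511875, -565503).
So ∂z/∂x = −n_x/n_z = −0.055039496 and ∂z/∂y = −n_y/n_z = −0.905167612.
Intercept c from Well 2: 427 + 38030.09 + 3850365.78 = 3888822.87.
At (690780, 4253742): z_contact = −38020.18 − 3850349.49 + 3888822.87 = 453.20 ft.
Depth below ground = 1087.8 − 453.20 = 634.6 ft.

634.6 ft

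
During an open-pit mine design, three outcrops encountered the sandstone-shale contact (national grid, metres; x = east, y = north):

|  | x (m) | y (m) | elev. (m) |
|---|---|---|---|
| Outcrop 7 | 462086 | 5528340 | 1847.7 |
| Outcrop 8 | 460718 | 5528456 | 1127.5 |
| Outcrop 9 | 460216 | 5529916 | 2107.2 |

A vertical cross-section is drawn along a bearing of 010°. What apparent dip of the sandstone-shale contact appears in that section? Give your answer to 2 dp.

Two edge vectors: Outcrop 7→Outcrop 8 = (-1368, 116, -720.2), Outcrop 7→Outcrop 9 = (-1870, 1576, 259.5).
Normal n = (Outcrop 7→Outcrop 8) × (Outcrop 7→Outcrop 9) = (1165137.2, 1701770, -1939048).
So ∂z/∂x = −n_x/n_z = 0.60088 and ∂z/∂y = −n_y/n_z = 0.87763.
Unit vector along 010° is (sin 10°, cos 10°) = (0.1736, 0.9848).
Slope in that direction = a·(0.1736) + b·(0.9848) = 0.96864.
Apparent dip = arctan|0.96864| = 44.09° (true dip is 46.8°, so apparent ≤ true as expected).

44.09°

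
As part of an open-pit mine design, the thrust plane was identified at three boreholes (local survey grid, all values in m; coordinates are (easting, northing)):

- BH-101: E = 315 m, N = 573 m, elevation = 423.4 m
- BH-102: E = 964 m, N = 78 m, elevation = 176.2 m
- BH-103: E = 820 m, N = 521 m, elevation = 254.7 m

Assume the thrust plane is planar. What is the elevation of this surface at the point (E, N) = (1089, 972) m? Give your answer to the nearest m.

199 m

Two edge vectors: BH-101→BH-102 = (649, -495, -247.2), BH-101→BH-103 = (505, -52, -168.7).
Normal n = (BH-101→BH-102) × (BH-101→BH-103) = (70652.1, -15349.7, 216227).
So ∂z/∂E = −n_x/n_z = −0.32675 and ∂z/∂N = −n_y/n_z = 0.07099.
Intercept c from BH-101: 423.4 + 102.93 − 40.68 = 485.65.
At (1089, 972): z = −355.8 + 69.0 + 485.65 = 198.8 m.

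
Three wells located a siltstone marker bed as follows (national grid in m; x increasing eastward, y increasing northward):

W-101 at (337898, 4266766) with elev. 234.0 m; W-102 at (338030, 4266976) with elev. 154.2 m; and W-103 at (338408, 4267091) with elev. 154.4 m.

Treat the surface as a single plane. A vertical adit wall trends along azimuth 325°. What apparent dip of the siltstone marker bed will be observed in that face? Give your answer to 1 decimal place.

25.1°

Let the plane be z = a·x + b·y + c.
W-102−W-101: 132a + 210b = −79.8;  W-103−W-101: 510a + 325b = −79.6.
Solving gives a = 0.14360, b = −0.47026.
Unit vector along 325° is (sin 325°, cos 325°) = (-0.5736, 0.8192).
Slope in that direction = a·(-0.5736) + b·(0.8192) = −0.46758.
Apparent dip = arctan|0.46758| = 25.1° (true dip is 26.2°, so apparent ≤ true as expected).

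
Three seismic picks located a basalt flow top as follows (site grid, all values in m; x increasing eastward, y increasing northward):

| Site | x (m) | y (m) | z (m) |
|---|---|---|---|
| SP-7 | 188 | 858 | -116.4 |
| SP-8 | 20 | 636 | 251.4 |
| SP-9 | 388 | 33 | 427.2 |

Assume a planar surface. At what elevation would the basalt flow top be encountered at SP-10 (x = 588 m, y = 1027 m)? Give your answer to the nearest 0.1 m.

Let the plane be z = a·x + b·y + c.
SP-8−SP-7: −168a − 222b = 367.8;  SP-9−SP-7: 200a − 825b = 543.6.
Solving gives a = −0.998666, b = −0.901010.
Then c = -116.4 − a·188 − b·858 = 844.42.
At (588, 1027): z = −587.2 − 925.3 + 844.42 = -668.1 m.

-668.1 m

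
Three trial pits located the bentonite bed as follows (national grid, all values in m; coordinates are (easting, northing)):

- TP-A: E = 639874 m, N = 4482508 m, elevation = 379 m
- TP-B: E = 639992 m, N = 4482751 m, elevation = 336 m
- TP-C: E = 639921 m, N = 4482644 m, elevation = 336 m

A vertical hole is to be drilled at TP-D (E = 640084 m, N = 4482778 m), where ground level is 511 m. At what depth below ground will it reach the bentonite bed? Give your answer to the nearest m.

101 m

Let the plane be z = a·E + b·N + c.
TP-B−TP-A: 118a + 243b = −43;  TP-C−TP-A: 47a + 136b = −43.
Solving gives a = 0.99438081, b = −0.65982278.
Then c = 379 − a·639874 − b·4482508 = 2321761.46.
At (640084, 4482778): z_contact = 636487.2 − 2957839.0 + 2321761.46 = 409.7 m.
Depth below ground = 511 − 409.7 = 101 m.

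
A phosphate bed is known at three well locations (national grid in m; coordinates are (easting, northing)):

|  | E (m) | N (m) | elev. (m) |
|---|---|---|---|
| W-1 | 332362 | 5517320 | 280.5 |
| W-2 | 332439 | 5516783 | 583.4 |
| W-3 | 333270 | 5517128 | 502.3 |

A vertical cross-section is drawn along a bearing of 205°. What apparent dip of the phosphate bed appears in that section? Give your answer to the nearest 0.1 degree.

23.7°

Two edge vectors: W-1→W-2 = (77, -537, 302.9), W-1→W-3 = (908, -192, 221.8).
Normal n = (W-1→W-2) × (W-1→W-3) = (-60949.8, 257954.6, 472812).
So ∂z/∂E = −n_x/n_z = 0.12891 and ∂z/∂N = −n_y/n_z = −0.54558.
Unit vector along 205° is (sin 205°, cos 205°) = (-0.4226, -0.9063).
Slope in that direction = a·(-0.4226) + b·(-0.9063) = 0.43998.
Apparent dip = arctan|0.43998| = 23.7° (true dip is 29.3°, so apparent ≤ true as expected).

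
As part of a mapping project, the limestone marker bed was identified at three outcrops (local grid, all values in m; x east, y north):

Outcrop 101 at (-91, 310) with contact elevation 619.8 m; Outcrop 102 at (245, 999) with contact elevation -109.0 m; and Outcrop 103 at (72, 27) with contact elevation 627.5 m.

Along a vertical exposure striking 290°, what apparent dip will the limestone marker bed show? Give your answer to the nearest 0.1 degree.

35.4°

Let the plane be z = a·x + b·y + c.
Outcrop 102−Outcrop 101: 336a + 689b = −728.8;  Outcrop 103−Outcrop 101: 163a − 283b = 7.7.
Solving gives a = −0.96890, b = −0.58527.
Unit vector along 290° is (sin 290°, cos 290°) = (-0.9397, 0.3420).
Slope in that direction = a·(-0.9397) + b·(0.3420) = 0.71030.
Apparent dip = arctan|0.71030| = 35.4° (true dip is 48.5°, so apparent ≤ true as expected).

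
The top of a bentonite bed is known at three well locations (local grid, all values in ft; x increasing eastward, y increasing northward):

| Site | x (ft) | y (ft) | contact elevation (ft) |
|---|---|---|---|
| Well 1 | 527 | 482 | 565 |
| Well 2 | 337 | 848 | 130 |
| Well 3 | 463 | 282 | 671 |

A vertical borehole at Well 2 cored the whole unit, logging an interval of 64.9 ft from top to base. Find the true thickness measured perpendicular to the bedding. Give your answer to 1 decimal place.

43.5 ft

Two edge vectors: Well 1→Well 2 = (-190, 366, -435), Well 1→Well 3 = (-64, -200, 106).
Normal n = (Well 1→Well 2) × (Well 1→Well 3) = (-48204, 47980, 61424).
So ∂z/∂x = −n_x/n_z = 0.78477 and ∂z/∂y = −n_y/n_z = −0.78113.
|∇z| = √(a²+b²) = 1.10726, so dip δ = arctan(1.10726) = 47.91°.
True thickness = vertical thickness × cos δ = 64.9 × cos 47.91° = 43.5 ft.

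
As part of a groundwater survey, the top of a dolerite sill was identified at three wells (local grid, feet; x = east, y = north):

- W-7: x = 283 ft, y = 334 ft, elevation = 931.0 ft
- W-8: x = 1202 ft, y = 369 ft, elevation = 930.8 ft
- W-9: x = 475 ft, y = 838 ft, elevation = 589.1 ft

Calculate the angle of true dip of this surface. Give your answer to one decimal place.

Let the plane be z = a·x + b·y + c.
W-8−W-7: 919a + 35b = −0.2;  W-9−W-7: 192a + 504b = −341.9.
Solving gives a = 0.02600, b = −0.68828.
Gradient magnitude |∇z| = √(a² + b²) = √(0.00068 + 0.47372) = 0.68877.
True dip = arctan(0.68877) = 34.6°, dipping toward N (azimuth ≈ 358°).

34.6°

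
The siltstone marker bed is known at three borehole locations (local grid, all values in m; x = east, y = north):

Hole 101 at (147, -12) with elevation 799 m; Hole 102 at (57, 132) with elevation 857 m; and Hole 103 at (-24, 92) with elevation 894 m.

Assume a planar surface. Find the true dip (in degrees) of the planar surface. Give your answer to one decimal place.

Two edge vectors: Hole 101→Hole 102 = (-90, 144, 58), Hole 101→Hole 103 = (-171, 104, 95).
Normal n = (Hole 101→Hole 102) × (Hole 101→Hole 103) = (7648, -1368, 15264).
So ∂z/∂x = −n_x/n_z = −0.50105 and ∂z/∂y = −n_y/n_z = 0.08962.
Gradient magnitude |∇z| = √(a² + b²) = √(0.25105 + 0.00803) = 0.50900.
True dip = arctan(0.50900) = 27.0°, dipping toward E (azimuth ≈ 100°).

27.0°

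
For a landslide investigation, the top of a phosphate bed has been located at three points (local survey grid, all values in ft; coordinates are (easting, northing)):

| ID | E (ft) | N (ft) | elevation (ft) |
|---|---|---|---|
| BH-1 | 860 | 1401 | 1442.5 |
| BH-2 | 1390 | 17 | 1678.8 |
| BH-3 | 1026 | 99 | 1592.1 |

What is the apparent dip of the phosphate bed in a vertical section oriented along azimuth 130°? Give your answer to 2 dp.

Two edge vectors: BH-1→BH-2 = (530, -1384, 236.3), BH-1→BH-3 = (166, -1302, 149.6).
Normal n = (BH-1→BH-2) × (BH-1→BH-3) = (100616.2, -40062.2, -460316).
So ∂z/∂E = −n_x/n_z = 0.21858 and ∂z/∂N = −n_y/n_z = −0.08703.
Unit vector along 130° is (sin 130°, cos 130°) = (0.7660, -0.6428).
Slope in that direction = a·(0.7660) + b·(-0.6428) = 0.22339.
Apparent dip = arctan|0.22339| = 12.59° (true dip is 13.2°, so apparent ≤ true as expected).

12.59°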